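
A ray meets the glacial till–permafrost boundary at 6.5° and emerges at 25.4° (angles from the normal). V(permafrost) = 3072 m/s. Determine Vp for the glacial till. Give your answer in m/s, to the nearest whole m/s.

811 m/s

Snell's law: sin 6.5°/V₁ = sin 25.4°/V₂.
V₁ = V₂·sin 6.5°/sin 25.4° = 3072 × 0.2639 = 810.75 m/s.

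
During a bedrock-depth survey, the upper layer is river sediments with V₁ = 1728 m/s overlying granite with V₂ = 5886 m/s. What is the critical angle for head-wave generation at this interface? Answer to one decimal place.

At critical incidence the refracted ray runs along the interface (θ₂ = 90°), so sin θ_c = V₁/V₂.
θ_c = arcsin(1728/5886) = arcsin 0.2936 = 17.07°.

17.1°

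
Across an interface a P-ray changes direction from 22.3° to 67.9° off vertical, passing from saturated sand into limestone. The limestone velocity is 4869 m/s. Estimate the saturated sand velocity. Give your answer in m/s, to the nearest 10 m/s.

Snell's law: sin 22.3°/V₁ = sin 67.9°/V₂.
V₁ = V₂·sin 22.3°/sin 67.9° = 4869 × 0.4095 = 1994.08 m/s.

1990 m/s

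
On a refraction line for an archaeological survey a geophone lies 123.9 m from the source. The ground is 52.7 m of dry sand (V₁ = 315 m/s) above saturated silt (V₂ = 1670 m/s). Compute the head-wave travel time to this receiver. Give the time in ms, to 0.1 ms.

t = x/V₂ + 2h·√(V₂²−V₁²)/(V₁V₂).
√(V₂²−V₁²) = √(1670²−315²) = 1640.0 m/s; delay term = 2·52.7·1640.0/(315·1670) = 0.32860 s.
t = 123.9/1670 + 0.32860 = 0.40279 s.

402.8 ms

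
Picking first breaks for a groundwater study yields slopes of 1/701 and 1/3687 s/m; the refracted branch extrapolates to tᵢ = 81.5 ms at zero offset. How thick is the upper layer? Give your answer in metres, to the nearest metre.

29 m

θ_c = arcsin(701/3687) = 10.96°; cos θ_c = 0.9818.
tᵢ = 2h cos θ_c/V₁ ⇒ h = tᵢ·V₁/(2 cos θ_c) = 0.0815·701/(2·0.9818) = 29.10 m.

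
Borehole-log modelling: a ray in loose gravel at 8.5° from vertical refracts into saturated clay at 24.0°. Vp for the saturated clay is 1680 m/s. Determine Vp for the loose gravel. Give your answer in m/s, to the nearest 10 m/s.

610 m/s

Snell's law: sin 8.5°/V₁ = sin 24.0°/V₂.
V₁ = V₂·sin 8.5°/sin 24.0° = 1680 × 0.3634 = 610.52 m/s.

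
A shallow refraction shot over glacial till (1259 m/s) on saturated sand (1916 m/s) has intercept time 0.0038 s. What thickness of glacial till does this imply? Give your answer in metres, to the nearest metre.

h = tᵢ·V₁·V₂ / (2·√(V₂²−V₁²)).
√(V₂²−V₁²) = √(1916² − 1259²) = 1444.3 m/s.
h = 0.0038 s × 1259 × 1916 / (2 × 1444.3) = 3.17 m.

3 m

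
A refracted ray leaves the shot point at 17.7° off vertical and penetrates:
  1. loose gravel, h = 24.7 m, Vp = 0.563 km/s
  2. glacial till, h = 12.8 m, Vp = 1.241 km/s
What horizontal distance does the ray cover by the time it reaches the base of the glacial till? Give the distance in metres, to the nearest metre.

19 m

p = sin θ₁/V₁ = sin 17.7°/0.563 = 5.4002e-01 s/km is conserved through the stack.
Layer 1: θ = 17.70°; offset = 24.7·tan 17.70° = 7.883 m.
Layer 2: sin θ = p·1.241 = 0.6702 → θ = 42.08°; offset = 12.8·tan 42.08° = 11.558 m.
Total horizontal offset = 19.440 m.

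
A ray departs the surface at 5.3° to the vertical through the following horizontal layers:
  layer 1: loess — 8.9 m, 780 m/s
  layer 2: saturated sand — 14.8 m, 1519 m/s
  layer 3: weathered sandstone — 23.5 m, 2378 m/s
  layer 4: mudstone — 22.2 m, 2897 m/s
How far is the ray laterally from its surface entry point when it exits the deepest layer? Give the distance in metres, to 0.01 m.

18.54 m

Ray parameter p = sin 5.3° / 780 m/s = 1.1842e-04 s/m.
Layer 1: θ = 5.30°; offset = 8.9·tan 5.30° = 0.8256 m.
Layer 2: sin θ = p·1519 = 0.1799 → θ = 10.36°; offset = 14.8·tan 10.36° = 2.7065 m.
Layer 3: sin θ = p·2378 = 0.2816 → θ = 16.36°; offset = 23.5·tan 16.36° = 6.8970 m.
Layer 4: sin θ = p·2897 = 0.3431 → θ = 20.06°; offset = 22.2·tan 20.06° = 8.1083 m.
Summing the layer offsets gives 18.5374 m.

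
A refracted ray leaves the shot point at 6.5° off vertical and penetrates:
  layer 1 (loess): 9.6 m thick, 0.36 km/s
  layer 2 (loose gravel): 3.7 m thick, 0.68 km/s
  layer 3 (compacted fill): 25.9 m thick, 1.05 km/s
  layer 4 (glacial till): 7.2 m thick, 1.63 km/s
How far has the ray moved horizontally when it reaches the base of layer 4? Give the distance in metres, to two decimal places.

15.26 m

Apply Snell's law at each interface; in layer i the horizontal offset is hᵢ·tan θᵢ.
Layer 1: θ = 6.50°; offset = 9.6·tan 6.50° = 1.0938 m.
Layer 2: sin θ = 0.68·sin 6.5°/0.36 = 0.2138, θ = 12.35°; offset = 3.7·tan 12.35° = 0.8099 m.
Layer 3: sin θ = 1.05·sin 6.5°/0.36 = 0.3302, θ = 19.28°; offset = 25.9·tan 19.28° = 9.0596 m.
Layer 4: sin θ = 1.63·sin 6.5°/0.36 = 0.5126, θ = 30.83°; offset = 7.2·tan 30.83° = 4.2979 m.
Σ offsets = 15.2612 m.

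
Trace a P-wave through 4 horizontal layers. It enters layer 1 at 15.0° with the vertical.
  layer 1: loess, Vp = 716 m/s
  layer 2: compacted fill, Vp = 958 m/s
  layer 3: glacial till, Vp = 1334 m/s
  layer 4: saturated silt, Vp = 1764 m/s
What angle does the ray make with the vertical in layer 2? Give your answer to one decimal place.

20.3°

Snell's law across each interface conserves sin θ / V, so sin θ_2 = V_2·sin θ₁/V₁.
sin θ_2 = 958 × sin 15.0° / 716 = 0.3463.
θ_2 = arcsin 0.3463 = 20.26°.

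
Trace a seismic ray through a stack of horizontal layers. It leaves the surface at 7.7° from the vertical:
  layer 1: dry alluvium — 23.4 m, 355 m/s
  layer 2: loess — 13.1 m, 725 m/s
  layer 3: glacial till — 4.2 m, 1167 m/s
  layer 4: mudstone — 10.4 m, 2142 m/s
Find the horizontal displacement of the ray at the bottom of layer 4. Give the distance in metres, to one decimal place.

Ray parameter p = sin 7.7° / 355 m/s = 3.7743e-04 s/m.
Layer 1: θ = 7.70°; offset = 23.4·tan 7.70° = 3.164 m.
Layer 2: sin θ = p·725 = 0.2736 → θ = 15.88°; offset = 13.1·tan 15.88° = 3.727 m.
Layer 3: sin θ = p·1167 = 0.4405 → θ = 26.13°; offset = 4.2·tan 26.13° = 2.061 m.
Layer 4: sin θ = p·2142 = 0.8084 → θ = 53.94°; offset = 10.4·tan 53.94° = 14.285 m.
Total horizontal offset = 23.236 m.

23.2 m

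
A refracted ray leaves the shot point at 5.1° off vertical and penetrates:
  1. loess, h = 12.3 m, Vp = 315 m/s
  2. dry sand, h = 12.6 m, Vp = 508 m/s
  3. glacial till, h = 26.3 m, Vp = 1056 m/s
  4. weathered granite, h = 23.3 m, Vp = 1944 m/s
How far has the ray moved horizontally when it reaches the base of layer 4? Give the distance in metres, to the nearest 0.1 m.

26.4 m

Ray parameter p = sin 5.1° / 315 m/s = 2.8220e-04 s/m.
Layer 1: θ = 5.10°; offset = 12.3·tan 5.10° = 1.098 m.
Layer 2: sin θ = p·508 = 0.1434 → θ = 8.24°; offset = 12.6·tan 8.24° = 1.825 m.
Layer 3: sin θ = p·1056 = 0.2980 → θ = 17.34°; offset = 26.3·tan 17.34° = 8.211 m.
Layer 4: sin θ = p·1944 = 0.5486 → θ = 33.27°; offset = 23.3·tan 33.27° = 15.289 m.
Σ offsets = 26.422 m.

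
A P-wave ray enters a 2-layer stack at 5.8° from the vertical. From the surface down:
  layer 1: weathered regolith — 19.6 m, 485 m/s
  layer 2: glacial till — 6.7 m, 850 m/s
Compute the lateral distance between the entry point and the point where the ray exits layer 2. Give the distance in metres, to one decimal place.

Apply Snell's law at each interface; in layer i the horizontal offset is hᵢ·tan θᵢ.
Layer 1: θ = 5.80°; offset = 19.6·tan 5.80° = 1.991 m.
Layer 2: sin θ = 850·sin 5.8°/485 = 0.1771, θ = 10.20°; offset = 6.7·tan 10.20° = 1.206 m.
Total horizontal offset = 3.197 m.

3.2 m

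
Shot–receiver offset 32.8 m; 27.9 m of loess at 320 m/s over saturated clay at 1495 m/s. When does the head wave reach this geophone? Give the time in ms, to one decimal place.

t = x/V₂ + 2h·√(V₂²−V₁²)/(V₁V₂).
√(V₂²−V₁²) = √(1495²−320²) = 1460.4 m/s; delay term = 2·27.9·1460.4/(320·1495) = 0.17033 s.
t = 32.8/1495 + 0.17033 = 0.19227 s.

192.3 ms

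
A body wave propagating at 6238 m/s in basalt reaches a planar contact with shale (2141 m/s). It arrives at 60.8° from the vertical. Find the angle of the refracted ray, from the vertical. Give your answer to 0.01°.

17.43°

sin θ₁/V₁ = sin θ₂/V₂ ⇒ sin θ₂ = 2141·sin 60.8°/6238 = 2141·0.8729/6238 = 0.2996.
θ₂ = arcsin 0.2996 = 17.43° from the normal.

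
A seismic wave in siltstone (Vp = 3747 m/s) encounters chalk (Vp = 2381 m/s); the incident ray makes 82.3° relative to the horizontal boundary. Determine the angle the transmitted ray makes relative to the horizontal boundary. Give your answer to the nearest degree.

Angle from the normal: 90° − 82.3° = 7.7°.
sin θ₁/V₁ = sin θ₂/V₂ ⇒ sin θ₂ = 2381·sin 7.7°/3747 = 2381·0.1340/3747 = 0.0851.
θ₂ = arcsin 0.0851 = 4.88° from the normal.
From the interface: 90° − 4.88° = 85.12°.

85°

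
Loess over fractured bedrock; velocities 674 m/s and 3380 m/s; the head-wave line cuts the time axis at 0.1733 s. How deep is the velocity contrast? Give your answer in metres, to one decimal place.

h = tᵢ·V₁·V₂ / (2·√(V₂²−V₁²)).
√(V₂²−V₁²) = √(3380² − 674²) = 3312.1 m/s.
h = 0.1733 s × 674 × 3380 / (2 × 3312.1) = 59.60 m.

59.6 m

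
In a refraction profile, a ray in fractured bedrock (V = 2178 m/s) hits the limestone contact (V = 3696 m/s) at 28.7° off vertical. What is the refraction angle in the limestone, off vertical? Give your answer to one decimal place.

sin θ₁/V₁ = sin θ₂/V₂ ⇒ sin θ₂ = 3696·sin 28.7°/2178 = 3696·0.4802/2178 = 0.8149.
θ₂ = sin⁻¹(0.8149) = 54.58° (from vertical).

54.6°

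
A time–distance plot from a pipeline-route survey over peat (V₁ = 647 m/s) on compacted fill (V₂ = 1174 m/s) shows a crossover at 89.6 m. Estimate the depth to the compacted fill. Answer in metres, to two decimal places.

24.10 m

x_cross = 2h·√((V₂+V₁)/(V₂−V₁)) → h = x_cross / (2·√((V₂+V₁)/(V₂−V₁))).
√((V₂+V₁)/(V₂−V₁)) = √((1174+647)/(1174−647)) = 1.8589.
h = 89.6 / (2·1.8589) = 24.10 m.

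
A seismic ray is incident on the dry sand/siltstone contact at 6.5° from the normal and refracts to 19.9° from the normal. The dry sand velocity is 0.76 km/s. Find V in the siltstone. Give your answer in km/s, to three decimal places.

2.285 km/s

Snell's law: sin 6.5°/V₁ = sin 19.9°/V₂.
V₂ = V₁·sin 19.9°/sin 6.5° = 0.76 × 3.0068 = 2.285 km/s.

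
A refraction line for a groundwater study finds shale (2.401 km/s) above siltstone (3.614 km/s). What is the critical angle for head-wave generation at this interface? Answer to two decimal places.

At critical incidence the refracted ray runs along the interface (θ₂ = 90°), so sin θ_c = V₁/V₂.
θ_c = arcsin(2.401/3.614) = arcsin 0.6644 = 41.63°.

41.63°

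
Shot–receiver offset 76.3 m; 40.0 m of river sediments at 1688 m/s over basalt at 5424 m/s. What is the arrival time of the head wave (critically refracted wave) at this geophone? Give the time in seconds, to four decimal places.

θ_c = arcsin(V₁/V₂) = arcsin(1688/5424) = 18.13°, cos θ_c = 0.9503.
Intercept time tᵢ = 2h cos θ_c / V₁ = 2·40.0·0.9503/1688 = 0.04504 s.
t = x/V₂ + tᵢ = 76.3/5424 + 0.04504 = 0.05911 s.

0.0591 s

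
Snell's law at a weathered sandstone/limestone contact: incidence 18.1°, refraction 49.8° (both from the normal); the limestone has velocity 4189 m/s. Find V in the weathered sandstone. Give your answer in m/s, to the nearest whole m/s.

1704 m/s

sin 18.1° = 0.3107; sin 49.8° = 0.7638.
V₁ = V₂·(sin θ₁/sin θ₂) = 4189·(0.3107/0.7638) = 1703.89 m/s.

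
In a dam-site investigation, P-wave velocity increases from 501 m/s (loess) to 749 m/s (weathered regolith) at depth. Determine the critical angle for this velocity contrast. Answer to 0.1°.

Critical incidence: sin θ_c = V₁/V₂ = 501/749 = 0.6689.
θ_c = arcsin 0.6689 = 41.98°.

42.0°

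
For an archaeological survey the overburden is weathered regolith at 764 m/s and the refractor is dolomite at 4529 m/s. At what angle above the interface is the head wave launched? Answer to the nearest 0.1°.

80.3°

Critical incidence: sin θ_c = V₁/V₂ = 764/4529 = 0.1687.
θ_c = arcsin 0.1687 = 9.71°.
Measured from the interface: 90° − 9.71° = 80.29°.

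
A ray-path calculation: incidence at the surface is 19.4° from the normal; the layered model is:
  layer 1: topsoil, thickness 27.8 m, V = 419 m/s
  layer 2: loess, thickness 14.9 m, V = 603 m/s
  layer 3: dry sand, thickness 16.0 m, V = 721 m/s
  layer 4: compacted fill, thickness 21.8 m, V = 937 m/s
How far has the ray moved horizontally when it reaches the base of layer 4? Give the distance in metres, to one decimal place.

53.2 m

Apply Snell's law at each interface; in layer i the horizontal offset is hᵢ·tan θᵢ.
Layer 1: θ = 19.40°; offset = 27.8·tan 19.40° = 9.790 m.
Layer 2: sin θ = 603·sin 19.4°/419 = 0.4780, θ = 28.56°; offset = 14.9·tan 28.56° = 8.109 m.
Layer 3: sin θ = 721·sin 19.4°/419 = 0.5716, θ = 34.86°; offset = 16.0·tan 34.86° = 11.145 m.
Layer 4: sin θ = 937·sin 19.4°/419 = 0.7428, θ = 47.97°; offset = 21.8·tan 47.97° = 24.187 m.
Σ offsets = 53.231 m.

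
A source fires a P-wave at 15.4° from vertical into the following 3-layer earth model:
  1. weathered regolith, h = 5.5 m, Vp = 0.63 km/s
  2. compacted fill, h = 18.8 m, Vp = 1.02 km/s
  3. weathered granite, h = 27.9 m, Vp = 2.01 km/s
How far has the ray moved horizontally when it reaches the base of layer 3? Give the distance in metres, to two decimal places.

Ray parameter p = sin 15.4° / 0.63 km/s = 4.2152e-01 s/km.
Layer 1: θ = 15.40°; offset = 5.5·tan 15.40° = 1.5150 m.
Layer 2: sin θ = p·1.02 = 0.4299 → θ = 25.46°; offset = 18.8·tan 25.46° = 8.9527 m.
Layer 3: sin θ = p·2.01 = 0.8473 → θ = 57.91°; offset = 27.9·tan 57.91° = 44.5003 m.
Σ offsets = 54.9680 m.

54.97 m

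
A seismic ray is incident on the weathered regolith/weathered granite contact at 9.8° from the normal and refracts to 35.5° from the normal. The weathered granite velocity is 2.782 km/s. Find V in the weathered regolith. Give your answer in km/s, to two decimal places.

0.82 km/s

Snell's law: sin 9.8°/V₁ = sin 35.5°/V₂.
V₁ = V₂·sin 9.8°/sin 35.5° = 2.782 × 0.2931 = 0.82 km/s.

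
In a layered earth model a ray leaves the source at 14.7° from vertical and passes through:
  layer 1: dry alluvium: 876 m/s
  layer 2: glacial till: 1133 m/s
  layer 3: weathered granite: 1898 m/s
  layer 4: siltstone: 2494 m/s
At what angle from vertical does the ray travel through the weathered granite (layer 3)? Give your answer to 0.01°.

33.35°

Ray parameter p = sin 14.7° / 876 = 2.8968e-04 s/m.
sin θ_3 = p·V_3 = 2.8968e-04 × 1898 = 0.5498.
θ_3 = 33.35° from the vertical.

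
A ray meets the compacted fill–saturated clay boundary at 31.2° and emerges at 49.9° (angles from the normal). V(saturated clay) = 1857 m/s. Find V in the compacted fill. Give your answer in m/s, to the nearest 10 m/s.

1260 m/s

Snell's law: sin 31.2°/V₁ = sin 49.9°/V₂.
V₁ = V₂·sin 31.2°/sin 49.9° = 1857 × 0.6772 = 1257.61 m/s.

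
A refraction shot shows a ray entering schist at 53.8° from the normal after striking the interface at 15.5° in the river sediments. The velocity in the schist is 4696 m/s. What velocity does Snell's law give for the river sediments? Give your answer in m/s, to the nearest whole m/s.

sin 15.5° = 0.2672; sin 53.8° = 0.8070.
V₁ = V₂·(sin θ₁/sin θ₂) = 4696·(0.2672/0.8070) = 1555.16 m/s.

1555 m/s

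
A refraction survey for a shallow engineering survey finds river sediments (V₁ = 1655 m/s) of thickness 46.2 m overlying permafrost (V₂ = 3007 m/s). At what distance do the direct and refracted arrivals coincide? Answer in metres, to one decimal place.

171.6 m

θ_c = arcsin(1655/3007) = 33.39°, so cos θ_c = 0.8349 and tᵢ = 2h cos θ_c/V₁ = 0.0466 s.
At crossover x/V₁ = x/V₂ + tᵢ ⇒ x = tᵢ/(1/V₁ − 1/V₂) = 0.04661/(6.0423e-04 − 3.3256e-04) = 171.58 m.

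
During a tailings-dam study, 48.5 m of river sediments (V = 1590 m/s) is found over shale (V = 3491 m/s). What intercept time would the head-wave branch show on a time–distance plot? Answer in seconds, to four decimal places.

0.0543 s

θ_c = arcsin(V₁/V₂) = arcsin(1590/3491) = 27.09°; cos θ_c = 0.8903.
tᵢ = 2h·cos θ_c / V₁ = 2·48.5·0.8903 / 1590 = 0.05431 s.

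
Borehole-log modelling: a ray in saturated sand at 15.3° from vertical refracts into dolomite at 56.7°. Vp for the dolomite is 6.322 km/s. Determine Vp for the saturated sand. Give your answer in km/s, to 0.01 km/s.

2.00 km/s

sin 15.3° = 0.2639; sin 56.7° = 0.8358.
V₁ = V₂·(sin θ₁/sin θ₂) = 6.322·(0.2639/0.8358) = 2.00 km/s.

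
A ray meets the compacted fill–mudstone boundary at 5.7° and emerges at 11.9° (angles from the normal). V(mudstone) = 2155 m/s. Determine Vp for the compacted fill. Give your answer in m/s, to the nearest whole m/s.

Snell's law: sin 5.7°/V₁ = sin 11.9°/V₂.
V₁ = V₂·sin 5.7°/sin 11.9° = 2155 × 0.4817 = 1037.97 m/s.

1038 m/s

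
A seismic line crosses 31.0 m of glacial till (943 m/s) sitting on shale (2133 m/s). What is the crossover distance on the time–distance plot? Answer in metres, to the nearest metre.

100 m

x_cross = 2h·√((V₂+V₁)/(V₂−V₁)).
(V₂+V₁)/(V₂−V₁) = (2133+943)/(2133−943) = 2.5849; √ = 1.6078.
x_cross = 2·31.0·1.6078 = 99.68 m.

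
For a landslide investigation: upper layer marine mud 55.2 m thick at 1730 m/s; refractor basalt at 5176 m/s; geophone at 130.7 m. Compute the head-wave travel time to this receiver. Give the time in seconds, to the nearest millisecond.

θ_c = arcsin(V₁/V₂) = arcsin(1730/5176) = 19.53°, cos θ_c = 0.9425.
Intercept time tᵢ = 2h cos θ_c / V₁ = 2·55.2·0.9425/1730 = 0.06015 s.
t = x/V₂ + tᵢ = 130.7/5176 + 0.06015 = 0.08540 s.

0.085 s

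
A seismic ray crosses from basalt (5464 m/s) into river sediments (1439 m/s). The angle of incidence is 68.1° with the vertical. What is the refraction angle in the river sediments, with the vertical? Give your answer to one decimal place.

14.1°

sin θ₁/V₁ = sin θ₂/V₂ ⇒ sin θ₂ = 1439·sin 68.1°/5464 = 1439·0.9278/5464 = 0.2444.
θ₂ = sin⁻¹(0.2444) = 14.14° (from vertical).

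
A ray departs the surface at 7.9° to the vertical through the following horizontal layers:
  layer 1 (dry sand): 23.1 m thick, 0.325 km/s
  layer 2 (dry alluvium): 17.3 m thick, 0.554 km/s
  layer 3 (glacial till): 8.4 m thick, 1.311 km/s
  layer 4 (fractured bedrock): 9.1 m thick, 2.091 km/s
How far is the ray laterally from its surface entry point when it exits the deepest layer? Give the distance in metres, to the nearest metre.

30 m

Apply Snell's law at each interface; in layer i the horizontal offset is hᵢ·tan θᵢ.
Layer 1: θ = 7.90°; offset = 23.1·tan 7.90° = 3.205 m.
Layer 2: sin θ = 0.554·sin 7.9°/0.325 = 0.2343, θ = 13.55°; offset = 17.3·tan 13.55° = 4.169 m.
Layer 3: sin θ = 1.311·sin 7.9°/0.325 = 0.5544, θ = 33.67°; offset = 8.4·tan 33.67° = 5.596 m.
Layer 4: sin θ = 2.091·sin 7.9°/0.325 = 0.8843, θ = 62.17°; offset = 9.1·tan 62.17° = 17.234 m.
Summing the layer offsets gives 30.205 m.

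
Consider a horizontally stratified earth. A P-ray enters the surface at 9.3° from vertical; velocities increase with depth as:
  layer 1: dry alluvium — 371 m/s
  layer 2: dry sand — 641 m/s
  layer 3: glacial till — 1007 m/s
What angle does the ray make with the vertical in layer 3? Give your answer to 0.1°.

26.0°

Snell's law across each interface conserves sin θ / V, so sin θ_3 = V_3·sin θ₁/V₁.
sin θ_3 = 1007 × sin 9.3° / 371 = 0.4386.
θ_3 = arcsin 0.4386 = 26.02°.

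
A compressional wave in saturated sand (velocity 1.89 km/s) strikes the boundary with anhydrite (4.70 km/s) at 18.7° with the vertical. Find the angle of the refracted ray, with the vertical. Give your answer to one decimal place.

sin θ₁/V₁ = sin θ₂/V₂ ⇒ sin θ₂ = 4.70·sin 18.7°/1.89 = 4.70·0.3206/1.89 = 0.7973.
θ₂ = arcsin 0.7973 = 52.87° from the normal.

52.9°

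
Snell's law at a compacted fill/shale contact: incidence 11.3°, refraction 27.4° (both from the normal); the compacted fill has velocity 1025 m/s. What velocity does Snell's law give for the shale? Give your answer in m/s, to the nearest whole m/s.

2407 m/s

Snell's law: sin 11.3°/V₁ = sin 27.4°/V₂.
V₂ = V₁·sin 27.4°/sin 11.3° = 1025 × 2.3486 = 2407.32 m/s.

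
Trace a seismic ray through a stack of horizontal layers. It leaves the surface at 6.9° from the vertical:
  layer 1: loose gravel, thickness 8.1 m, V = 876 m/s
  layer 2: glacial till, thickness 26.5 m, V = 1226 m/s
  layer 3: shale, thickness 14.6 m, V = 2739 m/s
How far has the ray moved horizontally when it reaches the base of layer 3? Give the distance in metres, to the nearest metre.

11 m

Apply Snell's law at each interface; in layer i the horizontal offset is hᵢ·tan θᵢ.
Layer 1: θ = 6.90°; offset = 8.1·tan 6.90° = 0.980 m.
Layer 2: sin θ = 1226·sin 6.9°/876 = 0.1681, θ = 9.68°; offset = 26.5·tan 9.68° = 4.520 m.
Layer 3: sin θ = 2739·sin 6.9°/876 = 0.3756, θ = 22.06°; offset = 14.6·tan 22.06° = 5.918 m.
Summing the layer offsets gives 11.418 m.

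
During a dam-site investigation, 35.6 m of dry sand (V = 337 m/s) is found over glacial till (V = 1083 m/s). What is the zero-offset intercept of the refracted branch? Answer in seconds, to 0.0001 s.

0.2008 s

tᵢ = 2h·√(V₂²−V₁²)/(V₁V₂).
√(V₂²−V₁²) = √(1083²−337²) = 1029.2 m/s.
tᵢ = 2·35.6·1029.2/(337·1083) = 0.20079 s.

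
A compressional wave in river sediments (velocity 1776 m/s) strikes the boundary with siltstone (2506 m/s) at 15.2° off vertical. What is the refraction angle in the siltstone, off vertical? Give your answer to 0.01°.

sin θ₁/V₁ = sin θ₂/V₂ ⇒ sin θ₂ = 2506·sin 15.2°/1776 = 2506·0.2622/1776 = 0.3700.
θ₂ = arcsin 0.3700 = 21.71° from the normal.

21.71°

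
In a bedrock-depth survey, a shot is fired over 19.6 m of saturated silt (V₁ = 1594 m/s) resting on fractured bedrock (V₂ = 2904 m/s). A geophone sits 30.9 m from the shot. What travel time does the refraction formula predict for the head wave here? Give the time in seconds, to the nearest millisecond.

t = x/V₂ + 2h·√(V₂²−V₁²)/(V₁V₂).
√(V₂²−V₁²) = √(2904²−1594²) = 2427.4 m/s; delay term = 2·19.6·2427.4/(1594·2904) = 0.02056 s.
t = 30.9/2904 + 0.02056 = 0.03120 s.

0.031 s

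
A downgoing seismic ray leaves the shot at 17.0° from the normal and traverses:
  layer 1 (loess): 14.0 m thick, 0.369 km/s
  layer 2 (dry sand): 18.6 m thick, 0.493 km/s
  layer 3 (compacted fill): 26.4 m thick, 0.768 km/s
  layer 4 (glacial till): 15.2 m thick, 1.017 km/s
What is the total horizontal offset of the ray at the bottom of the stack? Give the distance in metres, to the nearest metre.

p = sin θ₁/V₁ = sin 17.0°/0.369 = 7.9234e-01 s/km is conserved through the stack.
Layer 1: θ = 17.00°; offset = 14.0·tan 17.00° = 4.280 m.
Layer 2: sin θ = p·0.493 = 0.3906 → θ = 22.99°; offset = 18.6·tan 22.99° = 7.893 m.
Layer 3: sin θ = p·0.768 = 0.6085 → θ = 37.48°; offset = 26.4·tan 37.48° = 20.244 m.
Layer 4: sin θ = p·1.017 = 0.8058 → θ = 53.69°; offset = 15.2·tan 53.69° = 20.683 m.
Σ offsets = 53.100 m.

53 m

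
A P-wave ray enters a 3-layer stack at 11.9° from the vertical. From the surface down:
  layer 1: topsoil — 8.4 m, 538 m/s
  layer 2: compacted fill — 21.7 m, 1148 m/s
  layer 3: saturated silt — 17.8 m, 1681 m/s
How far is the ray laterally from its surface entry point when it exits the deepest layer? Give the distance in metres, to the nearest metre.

Ray parameter p = sin 11.9° / 538 m/s = 3.8328e-04 s/m.
Layer 1: θ = 11.90°; offset = 8.4·tan 11.90° = 1.770 m.
Layer 2: sin θ = p·1148 = 0.4400 → θ = 26.10°; offset = 21.7·tan 26.10° = 10.633 m.
Layer 3: sin θ = p·1681 = 0.6443 → θ = 40.11°; offset = 17.8·tan 40.11° = 14.996 m.
Total horizontal offset = 27.399 m.

27 m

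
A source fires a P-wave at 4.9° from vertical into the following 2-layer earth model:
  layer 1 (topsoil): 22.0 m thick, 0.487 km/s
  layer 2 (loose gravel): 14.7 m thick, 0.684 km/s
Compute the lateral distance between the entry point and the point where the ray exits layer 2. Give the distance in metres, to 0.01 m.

3.66 m

Apply Snell's law at each interface; in layer i the horizontal offset is hᵢ·tan θᵢ.
Layer 1: θ = 4.90°; offset = 22.0·tan 4.90° = 1.8861 m.
Layer 2: sin θ = 0.684·sin 4.9°/0.487 = 0.1200, θ = 6.89°; offset = 14.7·tan 6.89° = 1.7764 m.
Σ offsets = 3.6624 m.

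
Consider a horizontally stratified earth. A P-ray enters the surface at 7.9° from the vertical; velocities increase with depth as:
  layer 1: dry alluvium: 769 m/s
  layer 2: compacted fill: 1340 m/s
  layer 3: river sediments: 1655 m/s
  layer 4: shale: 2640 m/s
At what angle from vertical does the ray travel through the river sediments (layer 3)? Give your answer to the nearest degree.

17°

Ray parameter p = sin 7.9° / 769 = 1.7873e-04 s/m.
sin θ_3 = p·V_3 = 1.7873e-04 × 1655 = 0.2958.
θ_3 = arcsin 0.2958 = 17.21°.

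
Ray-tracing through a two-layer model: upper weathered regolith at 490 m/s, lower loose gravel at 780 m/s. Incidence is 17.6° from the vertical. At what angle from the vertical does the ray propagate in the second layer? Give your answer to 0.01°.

sin θ₁/V₁ = sin θ₂/V₂ ⇒ sin θ₂ = 780·sin 17.6°/490 = 780·0.3024/490 = 0.4813.
θ₂ = arcsin 0.4813 = 28.77° from the normal.

28.77°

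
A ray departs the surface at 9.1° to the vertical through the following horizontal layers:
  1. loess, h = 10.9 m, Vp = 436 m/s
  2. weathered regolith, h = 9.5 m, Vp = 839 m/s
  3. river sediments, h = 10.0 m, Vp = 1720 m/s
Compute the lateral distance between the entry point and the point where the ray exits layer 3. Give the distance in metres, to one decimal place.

12.8 m

Ray parameter p = sin 9.1° / 436 m/s = 3.6275e-04 s/m.
Layer 1: θ = 9.10°; offset = 10.9·tan 9.10° = 1.746 m.
Layer 2: sin θ = p·839 = 0.3043 → θ = 17.72°; offset = 9.5·tan 17.72° = 3.035 m.
Layer 3: sin θ = p·1720 = 0.6239 → θ = 38.60°; offset = 10.0·tan 38.60° = 7.984 m.
Σ offsets = 12.765 m.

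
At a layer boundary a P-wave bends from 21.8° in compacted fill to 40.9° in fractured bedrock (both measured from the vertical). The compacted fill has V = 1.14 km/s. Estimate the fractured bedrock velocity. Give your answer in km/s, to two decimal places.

2.01 km/s

sin 21.8° = 0.3714; sin 40.9° = 0.6547.
V₂ = V₁·(sin θ₂/sin θ₁) = 1.14·(0.6547/0.3714) = 2.01 km/s.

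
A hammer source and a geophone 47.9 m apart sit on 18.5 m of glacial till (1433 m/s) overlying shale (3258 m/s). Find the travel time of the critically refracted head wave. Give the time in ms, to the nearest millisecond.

38 ms

θ_c = arcsin(V₁/V₂) = arcsin(1433/3258) = 26.09°, cos θ_c = 0.8981.
Intercept time tᵢ = 2h cos θ_c / V₁ = 2·18.5·0.8981/1433 = 0.02319 s.
t = x/V₂ + tᵢ = 47.9/3258 + 0.02319 = 0.03789 s.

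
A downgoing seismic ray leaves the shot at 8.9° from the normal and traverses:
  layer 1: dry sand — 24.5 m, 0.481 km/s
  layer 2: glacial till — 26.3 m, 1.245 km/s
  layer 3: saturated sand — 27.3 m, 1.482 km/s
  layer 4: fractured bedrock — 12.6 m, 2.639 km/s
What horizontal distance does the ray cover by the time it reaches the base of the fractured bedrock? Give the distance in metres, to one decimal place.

50.4 m

Apply Snell's law at each interface; in layer i the horizontal offset is hᵢ·tan θᵢ.
Layer 1: θ = 8.90°; offset = 24.5·tan 8.90° = 3.837 m.
Layer 2: sin θ = 1.245·sin 8.9°/0.481 = 0.4004, θ = 23.61°; offset = 26.3·tan 23.61° = 11.493 m.
Layer 3: sin θ = 1.482·sin 8.9°/0.481 = 0.4767, θ = 28.47°; offset = 27.3·tan 28.47° = 14.803 m.
Layer 4: sin θ = 2.639·sin 8.9°/0.481 = 0.8488, θ = 58.08°; offset = 12.6·tan 58.08° = 20.230 m.
Total horizontal offset = 50.363 m.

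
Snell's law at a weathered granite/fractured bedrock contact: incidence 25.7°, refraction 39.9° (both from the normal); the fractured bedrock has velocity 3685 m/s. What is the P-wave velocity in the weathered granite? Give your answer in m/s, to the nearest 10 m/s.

sin 25.7° = 0.4337; sin 39.9° = 0.6414.
V₁ = V₂·(sin θ₁/sin θ₂) = 3685·(0.4337/0.6414) = 2491.28 m/s.

2490 m/s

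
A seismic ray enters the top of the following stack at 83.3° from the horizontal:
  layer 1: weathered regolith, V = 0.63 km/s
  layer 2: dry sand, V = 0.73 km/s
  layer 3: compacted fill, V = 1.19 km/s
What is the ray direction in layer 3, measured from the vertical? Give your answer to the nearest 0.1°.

12.7°

From the normal: θ₁ = 90° − 83.3° = 6.7°.
Ray parameter p = sin 6.7° / 0.63 = 1.8519e-01 s/km.
sin θ_3 = p·V_3 = 1.8519e-01 × 1.19 = 0.2204.
θ_3 = arcsin 0.2204 = 12.73°.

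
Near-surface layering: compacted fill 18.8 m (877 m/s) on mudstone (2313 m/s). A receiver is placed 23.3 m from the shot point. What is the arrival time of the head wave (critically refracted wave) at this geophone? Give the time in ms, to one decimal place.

49.7 ms

θ_c = arcsin(V₁/V₂) = arcsin(877/2313) = 22.28°, cos θ_c = 0.9253.
Intercept time tᵢ = 2h cos θ_c / V₁ = 2·18.8·0.9253/877 = 0.03967 s.
t = x/V₂ + tᵢ = 23.3/2313 + 0.03967 = 0.04975 s.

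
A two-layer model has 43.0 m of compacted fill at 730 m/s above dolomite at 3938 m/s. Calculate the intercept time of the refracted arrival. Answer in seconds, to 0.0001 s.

tᵢ = 2h·√(V₂²−V₁²)/(V₁V₂).
√(V₂²−V₁²) = √(3938²−730²) = 3869.7 m/s.
tᵢ = 2·43.0·3869.7/(730·3938) = 0.11577 s.

0.1158 s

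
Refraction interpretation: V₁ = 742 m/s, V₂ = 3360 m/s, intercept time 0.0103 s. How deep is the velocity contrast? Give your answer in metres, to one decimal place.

θ_c = arcsin(742/3360) = 12.76°; cos θ_c = 0.9753.
tᵢ = 2h cos θ_c/V₁ ⇒ h = tᵢ·V₁/(2 cos θ_c) = 0.0103·742/(2·0.9753) = 3.92 m.

3.9 m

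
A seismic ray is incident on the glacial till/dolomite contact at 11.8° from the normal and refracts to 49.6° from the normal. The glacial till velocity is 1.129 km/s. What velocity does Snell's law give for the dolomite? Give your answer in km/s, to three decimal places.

4.204 km/s

Snell's law: sin 11.8°/V₁ = sin 49.6°/V₂.
V₂ = V₁·sin 49.6°/sin 11.8° = 1.129 × 3.7240 = 4.204 km/s.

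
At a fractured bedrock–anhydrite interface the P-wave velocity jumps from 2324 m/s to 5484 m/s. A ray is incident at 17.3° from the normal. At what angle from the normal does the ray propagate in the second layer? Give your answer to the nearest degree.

sin θ₁/V₁ = sin θ₂/V₂ ⇒ sin θ₂ = 5484·sin 17.3°/2324 = 5484·0.2974/2324 = 0.7017.
θ₂ = sin⁻¹(0.7017) = 44.57° (from vertical).

45°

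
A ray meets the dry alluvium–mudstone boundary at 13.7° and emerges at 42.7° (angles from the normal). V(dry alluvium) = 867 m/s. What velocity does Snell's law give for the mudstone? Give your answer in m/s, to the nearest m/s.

sin 13.7° = 0.2368; sin 42.7° = 0.6782.
V₂ = V₁·(sin θ₂/sin θ₁) = 867·(0.6782/0.2368) = 2482.56 m/s.

2483 m/s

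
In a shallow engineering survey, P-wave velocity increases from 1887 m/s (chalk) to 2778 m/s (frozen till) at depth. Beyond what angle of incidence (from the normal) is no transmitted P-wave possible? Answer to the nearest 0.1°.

Critical incidence: sin θ_c = V₁/V₂ = 1887/2778 = 0.6793.
θ_c = arcsin 0.6793 = 42.79°.

42.8°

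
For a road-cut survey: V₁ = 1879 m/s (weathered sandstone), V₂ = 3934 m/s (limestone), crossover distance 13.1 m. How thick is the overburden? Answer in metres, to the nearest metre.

x_cross = 2h·√((V₂+V₁)/(V₂−V₁)) → h = x_cross / (2·√((V₂+V₁)/(V₂−V₁))).
√((V₂+V₁)/(V₂−V₁)) = √((3934+1879)/(3934−1879)) = 1.6819.
h = 13.1 / (2·1.6819) = 3.89 m.

4 m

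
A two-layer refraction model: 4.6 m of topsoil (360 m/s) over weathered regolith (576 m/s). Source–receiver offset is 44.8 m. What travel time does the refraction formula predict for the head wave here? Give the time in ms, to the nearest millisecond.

98 ms

t = x/V₂ + 2h·√(V₂²−V₁²)/(V₁V₂).
√(V₂²−V₁²) = √(576²−360²) = 449.6 m/s; delay term = 2·4.6·449.6/(360·576) = 0.01995 s.
t = 44.8/576 + 0.01995 = 0.09773 s.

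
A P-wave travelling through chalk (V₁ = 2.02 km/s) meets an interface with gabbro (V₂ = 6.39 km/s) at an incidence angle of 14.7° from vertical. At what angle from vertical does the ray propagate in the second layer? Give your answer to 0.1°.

Snell's law: sin θ₂ = (V₂/V₁)·sin θ₁ = (6.39/2.02)·sin 14.7° = 0.8027.
θ₂ = sin⁻¹(0.8027) = 53.39° (from vertical).

53.4°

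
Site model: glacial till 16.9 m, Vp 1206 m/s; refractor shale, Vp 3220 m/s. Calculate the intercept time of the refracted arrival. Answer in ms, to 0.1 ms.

θ_c = arcsin(V₁/V₂) = arcsin(1206/3220) = 22.00°; cos θ_c = 0.9272.
tᵢ = 2h·cos θ_c / V₁ = 2·16.9·0.9272 / 1206 = 0.02599 s.

26.0 ms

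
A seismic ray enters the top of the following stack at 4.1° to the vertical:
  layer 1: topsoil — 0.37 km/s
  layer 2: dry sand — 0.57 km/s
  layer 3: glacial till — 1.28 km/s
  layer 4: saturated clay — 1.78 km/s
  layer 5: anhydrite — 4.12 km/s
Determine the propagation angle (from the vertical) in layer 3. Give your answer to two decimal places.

14.32°

Snell's law across each interface conserves sin θ / V, so sin θ_3 = V_3·sin θ₁/V₁.
sin θ_3 = 1.28 × sin 4.1° / 0.37 = 0.2473.
θ_3 = 14.32° from the vertical.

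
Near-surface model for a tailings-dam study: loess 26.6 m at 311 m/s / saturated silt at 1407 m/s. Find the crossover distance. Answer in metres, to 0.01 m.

66.61 m

θ_c = arcsin(311/1407) = 12.77°, so cos θ_c = 0.9753 and tᵢ = 2h cos θ_c/V₁ = 0.1668 s.
At crossover x/V₁ = x/V₂ + tᵢ ⇒ x = tᵢ/(1/V₁ − 1/V₂) = 0.16683/(3.2154e-03 − 7.1073e-04) = 66.61 m.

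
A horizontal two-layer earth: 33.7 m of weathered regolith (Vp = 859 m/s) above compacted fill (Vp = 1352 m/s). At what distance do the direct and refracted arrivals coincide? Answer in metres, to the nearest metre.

143 m

θ_c = arcsin(859/1352) = 39.45°, so cos θ_c = 0.7722 and tᵢ = 2h cos θ_c/V₁ = 0.0606 s.
At crossover x/V₁ = x/V₂ + tᵢ ⇒ x = tᵢ/(1/V₁ − 1/V₂) = 0.06059/(1.1641e-03 − 7.3964e-04) = 142.74 m.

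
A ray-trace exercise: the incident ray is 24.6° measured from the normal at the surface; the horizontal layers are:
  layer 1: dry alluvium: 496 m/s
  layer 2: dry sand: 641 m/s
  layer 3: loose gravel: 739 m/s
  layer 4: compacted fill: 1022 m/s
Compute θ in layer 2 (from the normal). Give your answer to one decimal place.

Ray parameter p = sin 24.6° / 496 = 8.3928e-04 s/m.
sin θ_2 = p·V_2 = 8.3928e-04 × 641 = 0.5380.
θ_2 = arcsin 0.5380 = 32.55°.

32.5°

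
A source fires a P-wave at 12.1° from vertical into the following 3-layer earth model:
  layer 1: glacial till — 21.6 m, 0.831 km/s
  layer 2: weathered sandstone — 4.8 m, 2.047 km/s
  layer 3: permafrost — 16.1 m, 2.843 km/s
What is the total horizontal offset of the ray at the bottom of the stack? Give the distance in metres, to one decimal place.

24.1 m

Ray parameter p = sin 12.1° / 0.831 km/s = 2.5225e-01 s/km.
Layer 1: θ = 12.10°; offset = 21.6·tan 12.10° = 4.631 m.
Layer 2: sin θ = p·2.047 = 0.5164 → θ = 31.09°; offset = 4.8·tan 31.09° = 2.894 m.
Layer 3: sin θ = p·2.843 = 0.7171 → θ = 45.82°; offset = 16.1·tan 45.82° = 16.567 m.
Summing the layer offsets gives 24.092 m.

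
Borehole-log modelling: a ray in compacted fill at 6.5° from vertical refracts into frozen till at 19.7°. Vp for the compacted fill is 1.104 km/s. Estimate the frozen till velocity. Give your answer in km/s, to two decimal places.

3.29 km/s

sin 6.5° = 0.1132; sin 19.7° = 0.3371.
V₂ = V₁·(sin θ₂/sin θ₁) = 1.104·(0.3371/0.1132) = 3.29 km/s.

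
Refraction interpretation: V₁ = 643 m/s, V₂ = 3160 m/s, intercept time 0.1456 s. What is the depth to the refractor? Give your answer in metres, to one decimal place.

47.8 m

θ_c = arcsin(643/3160) = 11.74°; cos θ_c = 0.9791.
tᵢ = 2h cos θ_c/V₁ ⇒ h = tᵢ·V₁/(2 cos θ_c) = 0.1456·643/(2·0.9791) = 47.81 m.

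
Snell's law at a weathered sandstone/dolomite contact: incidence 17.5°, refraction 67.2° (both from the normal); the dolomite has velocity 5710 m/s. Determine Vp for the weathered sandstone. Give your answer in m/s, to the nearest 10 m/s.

sin 17.5° = 0.3007; sin 67.2° = 0.9219.
V₁ = V₂·(sin θ₁/sin θ₂) = 5710·(0.3007/0.9219) = 1862.57 m/s.

1860 m/s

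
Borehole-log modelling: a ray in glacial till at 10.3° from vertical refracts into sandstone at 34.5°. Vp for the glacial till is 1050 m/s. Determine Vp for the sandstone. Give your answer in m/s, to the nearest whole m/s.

sin 10.3° = 0.1788; sin 34.5° = 0.5664.
V₂ = V₁·(sin θ₂/sin θ₁) = 1050·(0.5664/0.1788) = 3326.17 m/s.

3326 m/s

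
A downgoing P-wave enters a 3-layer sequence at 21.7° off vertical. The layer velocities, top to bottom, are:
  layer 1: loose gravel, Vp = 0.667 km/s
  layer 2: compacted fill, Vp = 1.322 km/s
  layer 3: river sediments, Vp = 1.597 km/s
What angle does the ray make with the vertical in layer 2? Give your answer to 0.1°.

Snell's law across each interface conserves sin θ / V, so sin θ_2 = V_2·sin θ₁/V₁.
sin θ_2 = 1.322 × sin 21.7° / 0.667 = 0.7328.
θ_2 = 47.13° from the vertical.

47.1°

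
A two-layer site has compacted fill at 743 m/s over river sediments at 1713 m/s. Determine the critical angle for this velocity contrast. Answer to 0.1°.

25.7°

Critical incidence: sin θ_c = V₁/V₂ = 743/1713 = 0.4337.
θ_c = arcsin 0.4337 = 25.71°.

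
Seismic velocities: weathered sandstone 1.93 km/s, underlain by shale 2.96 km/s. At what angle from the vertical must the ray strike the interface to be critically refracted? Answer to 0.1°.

40.7°

At critical incidence the refracted ray runs along the interface (θ₂ = 90°), so sin θ_c = V₁/V₂.
θ_c = arcsin(1.93/2.96) = arcsin 0.6520 = 40.69°.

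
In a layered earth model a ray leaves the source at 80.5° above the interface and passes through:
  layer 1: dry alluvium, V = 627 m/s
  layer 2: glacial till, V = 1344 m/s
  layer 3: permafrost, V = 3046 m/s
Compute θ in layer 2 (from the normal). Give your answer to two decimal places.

20.72°

From the normal: θ₁ = 90° − 80.5° = 9.5°.
Snell's law across each interface conserves sin θ / V, so sin θ_2 = V_2·sin θ₁/V₁.
sin θ_2 = 1344 × sin 9.5° / 627 = 0.3538.
θ_2 = 20.72° from the vertical.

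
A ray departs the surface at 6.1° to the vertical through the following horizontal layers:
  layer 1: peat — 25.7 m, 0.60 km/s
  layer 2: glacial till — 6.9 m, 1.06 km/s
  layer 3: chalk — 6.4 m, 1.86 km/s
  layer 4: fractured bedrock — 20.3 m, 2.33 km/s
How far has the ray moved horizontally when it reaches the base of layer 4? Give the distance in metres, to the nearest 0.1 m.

Apply Snell's law at each interface; in layer i the horizontal offset is hᵢ·tan θᵢ.
Layer 1: θ = 6.10°; offset = 25.7·tan 6.10° = 2.747 m.
Layer 2: sin θ = 1.06·sin 6.1°/0.60 = 0.1877, θ = 10.82°; offset = 6.9·tan 10.82° = 1.319 m.
Layer 3: sin θ = 1.86·sin 6.1°/0.60 = 0.3294, θ = 19.23°; offset = 6.4·tan 19.23° = 2.233 m.
Layer 4: sin θ = 2.33·sin 6.1°/0.60 = 0.4127, θ = 24.37°; offset = 20.3·tan 24.37° = 9.197 m.
Summing the layer offsets gives 15.495 m.

15.5 m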